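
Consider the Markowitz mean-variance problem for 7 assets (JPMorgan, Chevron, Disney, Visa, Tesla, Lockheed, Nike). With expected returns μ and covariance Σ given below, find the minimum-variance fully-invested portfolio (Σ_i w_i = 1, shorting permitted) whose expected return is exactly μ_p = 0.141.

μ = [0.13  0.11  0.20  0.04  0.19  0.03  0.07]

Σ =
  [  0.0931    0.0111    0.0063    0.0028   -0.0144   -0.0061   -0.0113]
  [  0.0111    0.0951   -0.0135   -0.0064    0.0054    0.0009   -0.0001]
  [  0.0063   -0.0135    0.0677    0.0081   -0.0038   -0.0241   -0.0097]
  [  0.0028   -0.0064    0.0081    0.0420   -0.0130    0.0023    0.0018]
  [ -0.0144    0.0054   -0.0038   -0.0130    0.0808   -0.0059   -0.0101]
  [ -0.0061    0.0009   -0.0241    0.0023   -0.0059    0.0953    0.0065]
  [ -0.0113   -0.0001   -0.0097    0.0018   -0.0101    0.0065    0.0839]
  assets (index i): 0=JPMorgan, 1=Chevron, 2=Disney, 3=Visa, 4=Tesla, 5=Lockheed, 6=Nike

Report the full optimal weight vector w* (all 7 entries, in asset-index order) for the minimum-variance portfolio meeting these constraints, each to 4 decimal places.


g=Σ⁻¹μ = [1.7498  1.3839  3.8831  1.1534  3.2669  1.4489  1.7769]
h=Σ⁻¹𝟙 = [13.6231  12.4394  22.5241  25.7860  22.5451  16.5405  17.2520]
a=μᵀg=1.991034  b=𝟙ᵀg=14.663024  c=𝟙ᵀh=130.710211  D=ac−b²=45.244205
λ₁=(c·0.141−b)/D = (130.710211·0.141−14.663024)/45.244205 = 0.083262
λ₂=(a−b·0.141)/D = (1.991034−14.663024·0.141)/45.244205 = -0.001690
w* = 0.083262·g + -0.001690·h:
  w_0 = 0.083262·1.7498 + -0.001690·13.6231 = 0.1227  (JPMorgan)
  w_1 = 0.083262·1.3839 + -0.001690·12.4394 = 0.0942  (Chevron)
  w_2 = 0.083262·3.8831 + -0.001690·22.5241 = 0.2853  (Disney)
  w_3 = 0.083262·1.1534 + -0.001690·25.7860 = 0.0525  (Visa)
  w_4 = 0.083262·3.2669 + -0.001690·22.5451 = 0.2339  (Tesla)
  w_5 = 0.083262·1.4489 + -0.001690·16.5405 = 0.0927  (Lockheed)
  w_6 = 0.083262·1.7769 + -0.001690·17.2520 = 0.1188  (Nike)
Σw_i=1.0000  μᵀw=0.1410
σ²=wᵀΣw=λ₁·μ_p+λ₂ = 0.083262·0.141 + -0.001690 = 0.010050 ≈ 0.0101

0.1227  0.0942  0.2853  0.0525  0.2339  0.0927  0.1188


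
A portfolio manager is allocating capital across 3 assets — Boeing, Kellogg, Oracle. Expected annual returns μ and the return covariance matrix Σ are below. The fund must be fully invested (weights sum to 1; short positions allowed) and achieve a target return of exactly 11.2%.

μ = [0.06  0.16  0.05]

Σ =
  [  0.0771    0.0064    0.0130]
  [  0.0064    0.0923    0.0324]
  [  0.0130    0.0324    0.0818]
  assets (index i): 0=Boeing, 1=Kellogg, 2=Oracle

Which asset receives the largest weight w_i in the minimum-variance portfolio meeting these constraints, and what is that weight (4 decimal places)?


g=Σ⁻¹μ = [0.6645  1.7537  -0.1890]
h=Σ⁻¹𝟙 = [11.0855  7.4251  7.5222]
a=μᵀg=0.311019  b=𝟙ᵀg=2.229250  c=𝟙ᵀh=26.032757  D=ac−b²=3.127139
λ₁=(c·0.112−b)/D = (26.032757·0.112−2.229250)/3.127139 = 0.219504
λ₂=(a−b·0.112)/D = (0.311019−2.229250·0.112)/3.127139 = 0.019616
w* = 0.219504·g + 0.019616·h:
  w_0 = 0.219504·0.6645 + 0.019616·11.0855 = 0.3633  (Boeing)
  w_1 = 0.219504·1.7537 + 0.019616·7.4251 = 0.5306  (Kellogg)
  w_2 = 0.219504·-0.1890 + 0.019616·7.5222 = 0.1061  (Oracle)
Σw_i=1.0000  μᵀw=0.1120
σ²=wᵀΣw=λ₁·μ_p+λ₂ = 0.219504·0.112 + 0.019616 = 0.044201 ≈ 0.0442

Kellogg (0.5306)


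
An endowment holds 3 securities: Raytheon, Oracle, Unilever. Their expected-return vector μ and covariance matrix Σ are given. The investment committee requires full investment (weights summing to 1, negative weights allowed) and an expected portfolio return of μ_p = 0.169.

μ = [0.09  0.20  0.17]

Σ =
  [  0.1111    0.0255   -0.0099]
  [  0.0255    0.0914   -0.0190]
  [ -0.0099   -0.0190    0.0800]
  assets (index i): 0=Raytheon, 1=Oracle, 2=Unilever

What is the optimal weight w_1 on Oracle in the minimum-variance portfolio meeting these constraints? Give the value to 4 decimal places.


g=Σ⁻¹μ = [0.4532  2.6458  2.8095]
h=Σ⁻¹𝟙 = [7.6567  12.2027  16.3456]
a=μᵀg=1.047546  b=𝟙ᵀg=5.908388  c=𝟙ᵀh=36.204948  D=ac−b²=3.017308
λ₁=(c·0.169−b)/D = (36.204948·0.169−5.908388)/3.017308 = 0.069681
λ₂=(a−b·0.169)/D = (1.047546−5.908388·0.169)/3.017308 = 0.016249
w* = 0.069681·g + 0.016249·h:
  w_0 = 0.069681·0.4532 + 0.016249·7.6567 = 0.1560  (Raytheon)
  w_1 = 0.069681·2.6458 + 0.016249·12.2027 = 0.3826  (Oracle)
  w_2 = 0.069681·2.8095 + 0.016249·16.3456 = 0.4614  (Unilever)
Σw_i=1.0000  μᵀw=0.1690
σ²=wᵀΣw=λ₁·μ_p+λ₂ = 0.069681·0.169 + 0.016249 = 0.028025 ≈ 0.0280

0.3826


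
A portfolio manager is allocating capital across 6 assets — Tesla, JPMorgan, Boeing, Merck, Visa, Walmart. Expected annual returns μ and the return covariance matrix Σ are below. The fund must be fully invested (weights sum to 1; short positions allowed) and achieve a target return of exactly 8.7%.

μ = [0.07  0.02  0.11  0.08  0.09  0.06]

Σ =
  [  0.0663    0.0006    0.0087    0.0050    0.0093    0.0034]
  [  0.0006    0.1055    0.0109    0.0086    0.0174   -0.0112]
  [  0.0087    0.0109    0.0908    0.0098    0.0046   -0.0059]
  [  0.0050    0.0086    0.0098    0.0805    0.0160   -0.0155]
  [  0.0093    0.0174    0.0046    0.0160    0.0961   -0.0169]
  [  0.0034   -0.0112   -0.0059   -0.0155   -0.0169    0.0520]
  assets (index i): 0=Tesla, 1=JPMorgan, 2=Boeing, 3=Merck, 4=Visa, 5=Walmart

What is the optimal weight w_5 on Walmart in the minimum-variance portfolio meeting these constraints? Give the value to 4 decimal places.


p=Σ⁻¹μ = [0.6019  0.0260  1.1158  0.9801  0.9838  1.8586]
q=Σ⁻¹𝟙 = [9.9123  8.7778  8.9259  13.2816  10.2810  28.7863]
a=μᵀp=0.443861  b=𝟙ᵀp=5.566258  c=𝟙ᵀq=79.964810  D=ac−b²=4.509996
λ₁=(c·0.087−b)/D = (79.964810·0.087−5.566258)/4.509996 = 0.308355
λ₂=(a−b·0.087)/D = (0.443861−5.566258·0.087)/4.509996 = -0.008959
w* = 0.308355·p + -0.008959·q:
  w_0 = 0.308355·0.6019 + -0.008959·9.9123 = 0.0968  (Tesla)
  w_1 = 0.308355·0.0260 + -0.008959·8.7778 = -0.0706  (JPMorgan)
  w_2 = 0.308355·1.1158 + -0.008959·8.9259 = 0.2641  (Boeing)
  w_3 = 0.308355·0.9801 + -0.008959·13.2816 = 0.1832  (Merck)
  w_4 = 0.308355·0.9838 + -0.008959·10.2810 = 0.2113  (Visa)
  w_5 = 0.308355·1.8586 + -0.008959·28.7863 = 0.3152  (Walmart)
Σw_i=1.0000  μᵀw=0.0870
σ²=wᵀΣw=λ₁·μ_p+λ₂ = 0.308355·0.087 + -0.008959 = 0.017868 ≈ 0.0179

0.3152


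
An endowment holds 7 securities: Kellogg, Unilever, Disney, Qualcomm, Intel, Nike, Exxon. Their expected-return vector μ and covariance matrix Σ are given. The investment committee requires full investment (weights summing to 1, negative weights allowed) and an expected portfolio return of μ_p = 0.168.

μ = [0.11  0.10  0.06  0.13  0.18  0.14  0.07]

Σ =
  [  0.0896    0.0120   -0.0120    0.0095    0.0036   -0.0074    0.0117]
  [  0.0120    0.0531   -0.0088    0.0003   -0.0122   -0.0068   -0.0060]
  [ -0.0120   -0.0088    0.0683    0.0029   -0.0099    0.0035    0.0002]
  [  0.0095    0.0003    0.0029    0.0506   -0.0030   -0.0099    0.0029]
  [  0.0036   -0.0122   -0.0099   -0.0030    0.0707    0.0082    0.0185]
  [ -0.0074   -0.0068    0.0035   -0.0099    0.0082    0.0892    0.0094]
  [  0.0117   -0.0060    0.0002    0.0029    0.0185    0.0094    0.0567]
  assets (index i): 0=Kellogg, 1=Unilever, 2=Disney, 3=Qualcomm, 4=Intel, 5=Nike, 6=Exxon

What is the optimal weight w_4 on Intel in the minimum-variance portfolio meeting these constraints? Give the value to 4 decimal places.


g=Σ⁻¹μ = [0.7920  2.9109  1.6380  2.8622  3.1760  1.8304  -0.1127]
h=Σ⁻¹𝟙 = [7.1212  27.4262  20.5346  20.0574  18.1759  12.5929  9.9531]
a=μᵀg=1.668628  b=𝟙ᵀg=13.096869  c=𝟙ᵀh=115.861230  D=ac−b²=21.801299
λ₁=(c·0.168−b)/D = (115.861230·0.168−13.096869)/21.801299 = 0.292084
λ₂=(a−b·0.168)/D = (1.668628−13.096869·0.168)/21.801299 = -0.024386
w* = 0.292084·g + -0.024386·h:
  w_0 = 0.292084·0.7920 + -0.024386·7.1212 = 0.0577  (Kellogg)
  w_1 = 0.292084·2.9109 + -0.024386·27.4262 = 0.1814  (Unilever)
  w_2 = 0.292084·1.6380 + -0.024386·20.5346 = -0.0223  (Disney)
  w_3 = 0.292084·2.8622 + -0.024386·20.0574 = 0.3469  (Qualcomm)
  w_4 = 0.292084·3.1760 + -0.024386·18.1759 = 0.4844  (Intel)
  w_5 = 0.292084·1.8304 + -0.024386·12.5929 = 0.2275  (Nike)
  w_6 = 0.292084·-0.1127 + -0.024386·9.9531 = -0.2756  (Exxon)
Σw_i=1.0000  μᵀw=0.1680
σ²=wᵀΣw=λ₁·μ_p+λ₂ = 0.292084·0.168 + -0.024386 = 0.024684 ≈ 0.0247

0.4844


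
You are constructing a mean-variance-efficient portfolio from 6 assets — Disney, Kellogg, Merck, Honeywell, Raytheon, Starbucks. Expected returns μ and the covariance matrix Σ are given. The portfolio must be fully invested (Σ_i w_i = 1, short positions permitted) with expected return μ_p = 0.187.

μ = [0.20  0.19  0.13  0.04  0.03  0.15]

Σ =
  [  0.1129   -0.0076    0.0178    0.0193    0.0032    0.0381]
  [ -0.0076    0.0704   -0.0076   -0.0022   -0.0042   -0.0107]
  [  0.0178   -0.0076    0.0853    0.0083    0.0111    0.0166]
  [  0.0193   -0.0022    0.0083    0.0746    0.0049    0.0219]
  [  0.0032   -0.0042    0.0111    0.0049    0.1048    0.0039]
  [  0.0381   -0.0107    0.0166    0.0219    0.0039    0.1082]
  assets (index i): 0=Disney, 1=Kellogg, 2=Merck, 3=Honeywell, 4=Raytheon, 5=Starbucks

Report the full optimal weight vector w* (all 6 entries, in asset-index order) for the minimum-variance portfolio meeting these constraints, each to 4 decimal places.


0.2424  0.4903  0.1919  -0.0804  -0.0022  0.1579

u=Σ⁻¹μ = [1.4657  3.1573  1.2950  -0.2062  0.2026  1.0182]
v=Σ⁻¹𝟙 = [4.8276  17.3707  9.1451  9.4381  8.4709  5.6414]
a=μᵀu=1.211946  b=𝟙ᵀu=6.932668  c=𝟙ᵀv=54.893772  D=ac−b²=18.466395
λ₁=(c·0.187−b)/D = (54.893772·0.187−6.932668)/18.466395 = 0.180461
λ₂=(a−b·0.187)/D = (1.211946−6.932668·0.187)/18.466395 = -0.004574
w* = 0.180461·u + -0.004574·v:
  w_0 = 0.180461·1.4657 + -0.004574·4.8276 = 0.2424  (Disney)
  w_1 = 0.180461·3.1573 + -0.004574·17.3707 = 0.4903  (Kellogg)
  w_2 = 0.180461·1.2950 + -0.004574·9.1451 = 0.1919  (Merck)
  w_3 = 0.180461·-0.2062 + -0.004574·9.4381 = -0.0804  (Honeywell)
  w_4 = 0.180461·0.2026 + -0.004574·8.4709 = -0.0022  (Raytheon)
  w_5 = 0.180461·1.0182 + -0.004574·5.6414 = 0.1579  (Starbucks)
Σw_i=1.0000  μᵀw=0.1870
σ²=wᵀΣw=λ₁·μ_p+λ₂ = 0.180461·0.187 + -0.004574 = 0.029172 ≈ 0.0292


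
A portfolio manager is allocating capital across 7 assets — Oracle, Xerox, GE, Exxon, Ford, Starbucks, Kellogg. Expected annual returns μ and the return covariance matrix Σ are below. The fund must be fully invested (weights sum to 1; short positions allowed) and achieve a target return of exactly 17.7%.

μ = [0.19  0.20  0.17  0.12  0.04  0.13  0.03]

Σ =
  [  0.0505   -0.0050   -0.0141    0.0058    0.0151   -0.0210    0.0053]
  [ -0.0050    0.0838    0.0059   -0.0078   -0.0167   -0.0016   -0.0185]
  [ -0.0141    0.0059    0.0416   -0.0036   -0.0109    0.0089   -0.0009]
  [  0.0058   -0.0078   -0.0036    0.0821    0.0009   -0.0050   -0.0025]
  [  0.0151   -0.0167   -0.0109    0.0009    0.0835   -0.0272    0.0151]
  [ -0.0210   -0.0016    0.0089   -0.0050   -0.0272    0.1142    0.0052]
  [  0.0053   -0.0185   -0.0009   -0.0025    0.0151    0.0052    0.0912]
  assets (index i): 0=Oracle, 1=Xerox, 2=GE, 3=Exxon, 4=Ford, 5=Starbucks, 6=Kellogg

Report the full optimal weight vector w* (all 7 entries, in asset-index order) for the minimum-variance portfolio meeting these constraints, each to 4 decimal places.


g=Σ⁻¹μ = [5.9262  2.8815  5.7279  1.6971  1.3752  2.2094  0.3184]
h=Σ⁻¹𝟙 = [29.8954  18.7568  34.2386  14.4480  18.1901  16.3663  9.8214]
a=μᵀg=3.231443  b=𝟙ᵀg=20.135672  c=𝟙ᵀh=141.716646  D=ac−b²=52.503993
λ₁=(c·0.177−b)/D = (141.716646·0.177−20.135672)/52.503993 = 0.094244
λ₂=(a−b·0.177)/D = (3.231443−20.135672·0.177)/52.503993 = -0.006334
w* = 0.094244·g + -0.006334·h:
  w_0 = 0.094244·5.9262 + -0.006334·29.8954 = 0.3691  (Oracle)
  w_1 = 0.094244·2.8815 + -0.006334·18.7568 = 0.1527  (Xerox)
  w_2 = 0.094244·5.7279 + -0.006334·34.2386 = 0.3229  (GE)
  w_3 = 0.094244·1.6971 + -0.006334·14.4480 = 0.0684  (Exxon)
  w_4 = 0.094244·1.3752 + -0.006334·18.1901 = 0.0144  (Ford)
  w_5 = 0.094244·2.2094 + -0.006334·16.3663 = 0.1046  (Starbucks)
  w_6 = 0.094244·0.3184 + -0.006334·9.8214 = -0.0322  (Kellogg)
Σw_i=1.0000  μᵀw=0.1770
σ²=wᵀΣw=λ₁·μ_p+λ₂ = 0.094244·0.177 + -0.006334 = 0.010347 ≈ 0.0103

0.3691  0.1527  0.3229  0.0684  0.0144  0.1046  -0.0322


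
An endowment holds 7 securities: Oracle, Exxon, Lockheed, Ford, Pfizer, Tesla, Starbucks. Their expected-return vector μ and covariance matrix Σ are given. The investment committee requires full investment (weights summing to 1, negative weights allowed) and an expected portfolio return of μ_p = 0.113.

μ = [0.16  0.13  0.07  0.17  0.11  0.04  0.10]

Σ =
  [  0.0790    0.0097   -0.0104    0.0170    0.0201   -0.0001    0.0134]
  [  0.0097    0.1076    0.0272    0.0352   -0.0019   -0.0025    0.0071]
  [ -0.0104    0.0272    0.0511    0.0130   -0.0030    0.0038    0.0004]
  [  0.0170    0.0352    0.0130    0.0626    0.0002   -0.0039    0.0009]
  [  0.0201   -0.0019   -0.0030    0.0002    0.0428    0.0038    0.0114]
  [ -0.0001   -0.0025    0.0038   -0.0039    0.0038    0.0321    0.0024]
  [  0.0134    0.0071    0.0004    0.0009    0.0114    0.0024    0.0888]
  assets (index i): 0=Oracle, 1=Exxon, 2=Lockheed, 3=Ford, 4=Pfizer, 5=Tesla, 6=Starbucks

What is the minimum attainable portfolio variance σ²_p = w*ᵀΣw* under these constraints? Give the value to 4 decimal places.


0.0135

x=Σ⁻¹μ = [1.0809  0.1694  0.9627  2.1830  1.8512  1.1459  0.6544]
y=Σ⁻¹𝟙 = [6.6137  1.2907  16.0905  11.7161  17.0102  28.2538  7.0215]
a=μᵀx=0.948376  b=𝟙ᵀx=8.047469  c=𝟙ᵀy=87.996411  D=ac−b²=18.691914
λ₁=(c·0.113−b)/D = (87.996411·0.113−8.047469)/18.691914 = 0.101441
λ₂=(a−b·0.113)/D = (0.948376−8.047469·0.113)/18.691914 = 0.002087
w* = 0.101441·x + 0.002087·y:
  w_0 = 0.101441·1.0809 + 0.002087·6.6137 = 0.1235  (Oracle)
  w_1 = 0.101441·0.1694 + 0.002087·1.2907 = 0.0199  (Exxon)
  w_2 = 0.101441·0.9627 + 0.002087·16.0905 = 0.1312  (Lockheed)
  w_3 = 0.101441·2.1830 + 0.002087·11.7161 = 0.2459  (Ford)
  w_4 = 0.101441·1.8512 + 0.002087·17.0102 = 0.2233  (Pfizer)
  w_5 = 0.101441·1.1459 + 0.002087·28.2538 = 0.1752  (Tesla)
  w_6 = 0.101441·0.6544 + 0.002087·7.0215 = 0.0810  (Starbucks)
Σw_i=1.0000  μᵀw=0.1130
σ²=wᵀΣw=λ₁·μ_p+λ₂ = 0.101441·0.113 + 0.002087 = 0.013550 ≈ 0.0135


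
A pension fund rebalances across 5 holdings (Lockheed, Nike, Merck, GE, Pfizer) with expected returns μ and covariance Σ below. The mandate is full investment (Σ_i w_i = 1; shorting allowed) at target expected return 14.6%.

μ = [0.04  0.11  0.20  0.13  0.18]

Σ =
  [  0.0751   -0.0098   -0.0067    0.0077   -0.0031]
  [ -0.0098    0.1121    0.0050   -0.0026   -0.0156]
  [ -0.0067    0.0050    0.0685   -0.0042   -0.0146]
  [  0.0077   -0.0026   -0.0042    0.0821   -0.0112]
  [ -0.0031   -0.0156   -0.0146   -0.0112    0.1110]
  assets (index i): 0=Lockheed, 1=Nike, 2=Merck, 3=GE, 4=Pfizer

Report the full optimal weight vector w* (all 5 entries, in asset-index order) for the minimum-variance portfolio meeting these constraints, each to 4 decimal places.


g=Σ⁻¹μ = [0.9130  1.2985  3.5754  2.0640  2.5081]
h=Σ⁻¹𝟙 = [15.7649  11.8627  19.3565  14.1259  15.0878]
a=μᵀg=1.614211  b=𝟙ᵀg=10.358965  c=𝟙ᵀh=76.197827  D=ac−b²=15.691242
λ₁=(c·0.146−b)/D = (76.197827·0.146−10.358965)/15.691242 = 0.048812
λ₂=(a−b·0.146)/D = (1.614211−10.358965·0.146)/15.691242 = 0.006488
w* = 0.048812·g + 0.006488·h:
  w_0 = 0.048812·0.9130 + 0.006488·15.7649 = 0.1468  (Lockheed)
  w_1 = 0.048812·1.2985 + 0.006488·11.8627 = 0.1403  (Nike)
  w_2 = 0.048812·3.5754 + 0.006488·19.3565 = 0.3001  (Merck)
  w_3 = 0.048812·2.0640 + 0.006488·14.1259 = 0.1924  (GE)
  w_4 = 0.048812·2.5081 + 0.006488·15.0878 = 0.2203  (Pfizer)
Σw_i=1.0000  μᵀw=0.1460
σ²=wᵀΣw=λ₁·μ_p+λ₂ = 0.048812·0.146 + 0.006488 = 0.013614 ≈ 0.0136

0.1468  0.1403  0.3001  0.1924  0.2203


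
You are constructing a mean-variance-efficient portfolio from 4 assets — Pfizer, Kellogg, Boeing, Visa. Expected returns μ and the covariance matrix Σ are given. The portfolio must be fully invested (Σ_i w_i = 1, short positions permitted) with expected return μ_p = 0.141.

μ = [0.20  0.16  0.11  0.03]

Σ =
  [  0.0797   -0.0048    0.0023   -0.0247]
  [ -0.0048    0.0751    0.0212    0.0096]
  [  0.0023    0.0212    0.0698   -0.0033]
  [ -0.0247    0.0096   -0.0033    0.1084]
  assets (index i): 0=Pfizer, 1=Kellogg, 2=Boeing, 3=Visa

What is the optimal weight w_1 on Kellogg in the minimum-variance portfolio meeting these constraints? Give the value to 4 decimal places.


0.2403

g=Σ⁻¹μ = [2.8418  1.9509  0.9266  0.7797]
h=Σ⁻¹𝟙 = [16.6734  9.5414  11.4716  12.5285]
a=μᵀg=1.005823  b=𝟙ᵀg=6.499034  c=𝟙ᵀh=50.214911  D=ac−b²=8.269841
λ₁=(c·0.141−b)/D = (50.214911·0.141−6.499034)/8.269841 = 0.070288
λ₂=(a−b·0.141)/D = (1.005823−6.499034·0.141)/8.269841 = 0.010817
w* = 0.070288·g + 0.010817·h:
  w_0 = 0.070288·2.8418 + 0.010817·16.6734 = 0.3801  (Pfizer)
  w_1 = 0.070288·1.9509 + 0.010817·9.5414 = 0.2403  (Kellogg)
  w_2 = 0.070288·0.9266 + 0.010817·11.4716 = 0.1892  (Boeing)
  w_3 = 0.070288·0.7797 + 0.010817·12.5285 = 0.1903  (Visa)
Σw_i=1.0000  μᵀw=0.1410
σ²=wᵀΣw=λ₁·μ_p+λ₂ = 0.070288·0.141 + 0.010817 = 0.020728 ≈ 0.0207


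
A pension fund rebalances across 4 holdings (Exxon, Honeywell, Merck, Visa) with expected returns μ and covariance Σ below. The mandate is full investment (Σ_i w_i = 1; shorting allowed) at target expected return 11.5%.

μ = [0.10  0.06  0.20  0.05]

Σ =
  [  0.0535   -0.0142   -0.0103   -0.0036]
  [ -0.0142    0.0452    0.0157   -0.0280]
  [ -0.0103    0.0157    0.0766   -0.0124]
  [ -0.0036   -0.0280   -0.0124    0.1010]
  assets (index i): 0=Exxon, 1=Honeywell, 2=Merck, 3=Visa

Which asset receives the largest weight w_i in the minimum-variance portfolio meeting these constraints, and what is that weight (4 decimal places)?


g=Σ⁻¹μ = [3.1353  2.3238  2.8147  1.5966]
h=Σ⁻¹𝟙 = [34.4774  43.9495  12.7095  24.8743]
a=μᵀg=1.095726  b=𝟙ᵀg=9.870331  c=𝟙ᵀh=116.010737  D=ac−b²=29.692549
λ₁=(c·0.115−b)/D = (116.010737·0.115−9.870331)/29.692549 = 0.116895
λ₂=(a−b·0.115)/D = (1.095726−9.870331·0.115)/29.692549 = -0.001326
w* = 0.116895·g + -0.001326·h:
  w_0 = 0.116895·3.1353 + -0.001326·34.4774 = 0.3208  (Exxon)
  w_1 = 0.116895·2.3238 + -0.001326·43.9495 = 0.2134  (Honeywell)
  w_2 = 0.116895·2.8147 + -0.001326·12.7095 = 0.3122  (Merck)
  w_3 = 0.116895·1.5966 + -0.001326·24.8743 = 0.1537  (Visa)
Σw_i=1.0000  μᵀw=0.1150
σ²=wᵀΣw=λ₁·μ_p+λ₂ = 0.116895·0.115 + -0.001326 = 0.012117 ≈ 0.0121

Exxon (0.3208)


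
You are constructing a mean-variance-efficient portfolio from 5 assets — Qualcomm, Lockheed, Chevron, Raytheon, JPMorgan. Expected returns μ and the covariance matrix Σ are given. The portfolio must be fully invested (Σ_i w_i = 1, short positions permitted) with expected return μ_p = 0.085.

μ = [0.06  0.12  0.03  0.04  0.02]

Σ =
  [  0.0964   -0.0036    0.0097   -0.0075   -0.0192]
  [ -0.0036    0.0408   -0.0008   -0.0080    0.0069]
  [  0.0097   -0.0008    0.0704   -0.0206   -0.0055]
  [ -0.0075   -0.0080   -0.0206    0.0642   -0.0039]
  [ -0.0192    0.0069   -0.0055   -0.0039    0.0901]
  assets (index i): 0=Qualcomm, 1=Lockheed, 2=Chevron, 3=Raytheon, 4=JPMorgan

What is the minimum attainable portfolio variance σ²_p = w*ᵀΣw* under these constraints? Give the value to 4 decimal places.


0.0139

p=Σ⁻¹μ = [0.8251  3.2585  0.7762  1.3901  0.2558]
q=Σ⁻¹𝟙 = [14.3837  29.4280  22.1514  28.9132  14.5140]
a=μᵀp=0.524533  b=𝟙ᵀp=6.505727  c=𝟙ᵀq=109.390196  D=ac−b²=15.054250
λ₁=(c·0.085−b)/D = (109.390196·0.085−6.505727)/15.054250 = 0.185492
λ₂=(a−b·0.085)/D = (0.524533−6.505727·0.085)/15.054250 = -0.001890
w* = 0.185492·p + -0.001890·q:
  w_0 = 0.185492·0.8251 + -0.001890·14.3837 = 0.1259  (Qualcomm)
  w_1 = 0.185492·3.2585 + -0.001890·29.4280 = 0.5488  (Lockheed)
  w_2 = 0.185492·0.7762 + -0.001890·22.1514 = 0.1021  (Chevron)
  w_3 = 0.185492·1.3901 + -0.001890·28.9132 = 0.2032  (Raytheon)
  w_4 = 0.185492·0.2558 + -0.001890·14.5140 = 0.0200  (JPMorgan)
Σw_i=1.0000  μᵀw=0.0850
σ²=wᵀΣw=λ₁·μ_p+λ₂ = 0.185492·0.085 + -0.001890 = 0.013877 ≈ 0.0139


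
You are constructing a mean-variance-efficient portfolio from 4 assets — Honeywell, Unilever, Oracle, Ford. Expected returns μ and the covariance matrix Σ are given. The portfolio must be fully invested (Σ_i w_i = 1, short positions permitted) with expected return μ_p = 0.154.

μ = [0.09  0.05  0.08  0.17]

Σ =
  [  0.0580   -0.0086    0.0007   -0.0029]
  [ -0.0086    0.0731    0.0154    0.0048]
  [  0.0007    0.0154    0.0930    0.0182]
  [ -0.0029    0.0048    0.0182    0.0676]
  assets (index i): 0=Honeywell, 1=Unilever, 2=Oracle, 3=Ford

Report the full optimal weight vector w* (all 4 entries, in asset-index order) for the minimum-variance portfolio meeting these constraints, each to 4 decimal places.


0.2971  -0.0425  -0.0297  0.7750

u=Σ⁻¹μ = [1.7729  0.6773  0.2503  2.4754]
v=Σ⁻¹𝟙 = [19.8969  13.9533  5.7260  13.1141]
a=μᵀu=0.634262  b=𝟙ᵀu=5.175860  c=𝟙ᵀv=52.690269  D=ac−b²=6.629919
λ₁=(c·0.154−b)/D = (52.690269·0.154−5.175860)/6.629919 = 0.443209
λ₂=(a−b·0.154)/D = (0.634262−5.175860·0.154)/6.629919 = -0.024558
w* = 0.443209·u + -0.024558·v:
  w_0 = 0.443209·1.7729 + -0.024558·19.8969 = 0.2971  (Honeywell)
  w_1 = 0.443209·0.6773 + -0.024558·13.9533 = -0.0425  (Unilever)
  w_2 = 0.443209·0.2503 + -0.024558·5.7260 = -0.0297  (Oracle)
  w_3 = 0.443209·2.4754 + -0.024558·13.1141 = 0.7750  (Ford)
Σw_i=1.0000  μᵀw=0.1540
σ²=wᵀΣw=λ₁·μ_p+λ₂ = 0.443209·0.154 + -0.024558 = 0.043696 ≈ 0.0437


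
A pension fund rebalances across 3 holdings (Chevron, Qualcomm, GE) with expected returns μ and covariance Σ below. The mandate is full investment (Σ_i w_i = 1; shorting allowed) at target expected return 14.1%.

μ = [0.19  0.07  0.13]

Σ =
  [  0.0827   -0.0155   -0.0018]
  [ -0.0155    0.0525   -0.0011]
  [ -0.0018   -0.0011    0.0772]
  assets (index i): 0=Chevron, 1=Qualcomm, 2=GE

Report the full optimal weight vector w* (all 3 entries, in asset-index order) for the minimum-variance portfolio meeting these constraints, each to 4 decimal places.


u=Σ⁻¹μ = [2.7450  2.1810  1.7790]
v=Σ⁻¹𝟙 = [16.9518  24.3394  13.6954]
a=μᵀu=0.905486  b=𝟙ᵀu=6.705000  c=𝟙ᵀv=54.986583  D=ac−b²=4.832562
λ₁=(c·0.141−b)/D = (54.986583·0.141−6.705000)/4.832562 = 0.216885
λ₂=(a−b·0.141)/D = (0.905486−6.705000·0.141)/4.832562 = -0.008260
w* = 0.216885·u + -0.008260·v:
  w_0 = 0.216885·2.7450 + -0.008260·16.9518 = 0.4553  (Chevron)
  w_1 = 0.216885·2.1810 + -0.008260·24.3394 = 0.2720  (Qualcomm)
  w_2 = 0.216885·1.7790 + -0.008260·13.6954 = 0.2727  (GE)
Σw_i=1.0000  μᵀw=0.1410
σ²=wᵀΣw=λ₁·μ_p+λ₂ = 0.216885·0.141 + -0.008260 = 0.022320 ≈ 0.0223

0.4553  0.2720  0.2727


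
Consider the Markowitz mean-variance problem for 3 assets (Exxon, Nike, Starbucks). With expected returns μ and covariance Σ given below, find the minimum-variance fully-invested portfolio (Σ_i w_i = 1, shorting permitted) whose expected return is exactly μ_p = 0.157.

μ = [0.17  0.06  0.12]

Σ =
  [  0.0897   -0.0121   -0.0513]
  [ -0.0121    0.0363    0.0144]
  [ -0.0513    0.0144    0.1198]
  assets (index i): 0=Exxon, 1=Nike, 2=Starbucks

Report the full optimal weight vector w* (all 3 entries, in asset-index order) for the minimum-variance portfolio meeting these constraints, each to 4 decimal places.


0.6446  -0.0795  0.4349

x=Σ⁻¹μ = [3.4357  1.9081  2.2435]
y=Σ⁻¹𝟙 = [23.6716  29.5136  14.9362]
a=μᵀx=0.967776  b=𝟙ᵀx=7.587333  c=𝟙ᵀy=68.121427  D=ac−b²=8.358689
λ₁=(c·0.157−b)/D = (68.121427·0.157−7.587333)/8.358689 = 0.371797
λ₂=(a−b·0.157)/D = (0.967776−7.587333·0.157)/8.358689 = -0.026731
w* = 0.371797·x + -0.026731·y:
  w_0 = 0.371797·3.4357 + -0.026731·23.6716 = 0.6446  (Exxon)
  w_1 = 0.371797·1.9081 + -0.026731·29.5136 = -0.0795  (Nike)
  w_2 = 0.371797·2.2435 + -0.026731·14.9362 = 0.4349  (Starbucks)
Σw_i=1.0000  μᵀw=0.1570
σ²=wᵀΣw=λ₁·μ_p+λ₂ = 0.371797·0.157 + -0.026731 = 0.031641 ≈ 0.0316


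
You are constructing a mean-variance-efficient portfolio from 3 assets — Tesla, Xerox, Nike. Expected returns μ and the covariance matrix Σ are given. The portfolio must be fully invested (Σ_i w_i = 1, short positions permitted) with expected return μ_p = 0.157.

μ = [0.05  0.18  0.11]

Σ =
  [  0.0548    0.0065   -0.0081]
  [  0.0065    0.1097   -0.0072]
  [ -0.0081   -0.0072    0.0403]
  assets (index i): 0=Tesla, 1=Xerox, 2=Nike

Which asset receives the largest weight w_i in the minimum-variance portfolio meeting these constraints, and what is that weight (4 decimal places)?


x=Σ⁻¹μ = [1.1864  1.7863  3.2871]
y=Σ⁻¹𝟙 = [21.6497  9.8628  30.9274]
a=μᵀx=0.742435  b=𝟙ᵀx=6.259814  c=𝟙ᵀy=62.439970  D=ac−b²=7.172379
λ₁=(c·0.157−b)/D = (62.439970·0.157−6.259814)/7.172379 = 0.494015
λ₂=(a−b·0.157)/D = (0.742435−6.259814·0.157)/7.172379 = -0.033511
w* = 0.494015·x + -0.033511·y:
  w_0 = 0.494015·1.1864 + -0.033511·21.6497 = -0.1394  (Tesla)
  w_1 = 0.494015·1.7863 + -0.033511·9.8628 = 0.5519  (Xerox)
  w_2 = 0.494015·3.2871 + -0.033511·30.9274 = 0.5875  (Nike)
Σw_i=1.0000  μᵀw=0.1570
σ²=wᵀΣw=λ₁·μ_p+λ₂ = 0.494015·0.157 + -0.033511 = 0.044049 ≈ 0.0440

Nike (0.5875)


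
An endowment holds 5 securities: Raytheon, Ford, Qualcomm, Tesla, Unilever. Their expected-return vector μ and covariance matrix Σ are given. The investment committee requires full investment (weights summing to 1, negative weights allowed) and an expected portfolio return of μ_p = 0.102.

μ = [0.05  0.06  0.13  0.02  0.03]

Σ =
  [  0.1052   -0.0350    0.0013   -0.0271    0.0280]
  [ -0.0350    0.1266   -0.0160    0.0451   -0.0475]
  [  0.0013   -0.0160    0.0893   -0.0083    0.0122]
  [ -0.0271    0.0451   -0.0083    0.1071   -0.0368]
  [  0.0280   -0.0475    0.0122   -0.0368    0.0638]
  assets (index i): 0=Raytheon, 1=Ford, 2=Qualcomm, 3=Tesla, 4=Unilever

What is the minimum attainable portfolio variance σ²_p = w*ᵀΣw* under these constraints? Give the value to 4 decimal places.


p=Σ⁻¹μ = [0.6636  1.0601  1.5488  0.3233  0.8585]
q=Σ⁻¹𝟙 = [11.2800  18.6157  11.5406  16.1325  31.6816]
a=μᵀp=0.330352  b=𝟙ᵀp=4.454312  c=𝟙ᵀq=89.250352  D=ac−b²=9.643103
λ₁=(c·0.102−b)/D = (89.250352·0.102−4.454312)/9.643103 = 0.482129
λ₂=(a−b·0.102)/D = (0.330352−4.454312·0.102)/9.643103 = -0.012858
w* = 0.482129·p + -0.012858·q:
  w_0 = 0.482129·0.6636 + -0.012858·11.2800 = 0.1749  (Raytheon)
  w_1 = 0.482129·1.0601 + -0.012858·18.6157 = 0.2717  (Ford)
  w_2 = 0.482129·1.5488 + -0.012858·11.5406 = 0.5983  (Qualcomm)
  w_3 = 0.482129·0.3233 + -0.012858·16.1325 = -0.0516  (Tesla)
  w_4 = 0.482129·0.8585 + -0.012858·31.6816 = 0.0066  (Unilever)
Σw_i=1.0000  μᵀw=0.1020
σ²=wᵀΣw=λ₁·μ_p+λ₂ = 0.482129·0.102 + -0.012858 = 0.036319 ≈ 0.0363

0.0363


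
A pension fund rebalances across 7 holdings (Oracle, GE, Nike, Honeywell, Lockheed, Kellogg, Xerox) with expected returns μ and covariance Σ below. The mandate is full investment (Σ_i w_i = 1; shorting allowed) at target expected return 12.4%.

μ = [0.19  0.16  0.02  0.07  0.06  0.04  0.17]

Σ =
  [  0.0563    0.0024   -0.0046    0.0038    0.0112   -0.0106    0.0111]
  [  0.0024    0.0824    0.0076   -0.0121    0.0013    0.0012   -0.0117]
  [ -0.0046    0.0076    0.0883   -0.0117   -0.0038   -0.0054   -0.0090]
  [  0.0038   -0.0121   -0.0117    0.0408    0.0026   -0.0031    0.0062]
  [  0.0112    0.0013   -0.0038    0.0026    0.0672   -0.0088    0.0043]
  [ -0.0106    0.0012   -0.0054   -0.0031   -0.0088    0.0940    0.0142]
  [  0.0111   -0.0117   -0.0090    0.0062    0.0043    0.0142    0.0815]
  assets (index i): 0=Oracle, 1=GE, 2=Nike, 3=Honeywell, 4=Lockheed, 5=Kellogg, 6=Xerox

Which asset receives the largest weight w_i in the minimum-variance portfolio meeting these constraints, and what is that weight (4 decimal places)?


Oracle (0.2345)

x=Σ⁻¹μ = [2.8811  2.3484  0.6854  2.0879  0.2838  0.5785  1.8317]
y=Σ⁻¹𝟙 = [14.6437  15.6073  17.2604  31.6008  13.1586  14.0142  8.8822]
a=μᵀx=1.434567  b=𝟙ᵀx=10.696784  c=𝟙ᵀy=115.167132  D=ac−b²=50.793819
λ₁=(c·0.124−b)/D = (115.167132·0.124−10.696784)/50.793819 = 0.070559
λ₂=(a−b·0.124)/D = (1.434567−10.696784·0.124)/50.793819 = 0.002130
w* = 0.070559·x + 0.002130·y:
  w_0 = 0.070559·2.8811 + 0.002130·14.6437 = 0.2345  (Oracle)
  w_1 = 0.070559·2.3484 + 0.002130·15.6073 = 0.1989  (GE)
  w_2 = 0.070559·0.6854 + 0.002130·17.2604 = 0.0851  (Nike)
  w_3 = 0.070559·2.0879 + 0.002130·31.6008 = 0.2146  (Honeywell)
  w_4 = 0.070559·0.2838 + 0.002130·13.1586 = 0.0480  (Lockheed)
  w_5 = 0.070559·0.5785 + 0.002130·14.0142 = 0.0707  (Kellogg)
  w_6 = 0.070559·1.8317 + 0.002130·8.8822 = 0.1482  (Xerox)
Σw_i=1.0000  μᵀw=0.1240
σ²=wᵀΣw=λ₁·μ_p+λ₂ = 0.070559·0.124 + 0.002130 = 0.010879 ≈ 0.0109


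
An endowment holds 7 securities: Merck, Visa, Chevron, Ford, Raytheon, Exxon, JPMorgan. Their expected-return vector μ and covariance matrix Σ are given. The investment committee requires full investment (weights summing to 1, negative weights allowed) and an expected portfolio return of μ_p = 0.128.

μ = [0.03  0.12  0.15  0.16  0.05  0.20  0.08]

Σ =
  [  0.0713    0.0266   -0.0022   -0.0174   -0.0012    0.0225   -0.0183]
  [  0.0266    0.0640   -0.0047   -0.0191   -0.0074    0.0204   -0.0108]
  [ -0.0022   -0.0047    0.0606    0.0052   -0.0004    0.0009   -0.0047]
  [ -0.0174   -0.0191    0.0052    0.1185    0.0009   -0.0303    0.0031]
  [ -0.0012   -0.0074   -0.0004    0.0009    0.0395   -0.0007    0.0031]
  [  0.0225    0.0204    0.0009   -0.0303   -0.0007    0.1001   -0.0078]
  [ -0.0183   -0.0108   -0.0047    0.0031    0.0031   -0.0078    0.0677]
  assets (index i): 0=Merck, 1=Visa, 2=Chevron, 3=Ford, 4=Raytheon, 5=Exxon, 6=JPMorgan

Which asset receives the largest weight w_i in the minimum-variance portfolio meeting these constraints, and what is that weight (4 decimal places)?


Chevron (0.1931)

p=Σ⁻¹μ = [-0.1495  2.5306  2.5992  2.1494  1.6107  2.2960  1.8178]
q=Σ⁻¹𝟙 = [14.1659  19.5070  19.0679  14.3153  27.6886  8.9110  22.1392]
a=μᵀp=1.718130  b=𝟙ᵀp=12.854214  c=𝟙ᵀq=125.794889  D=ac−b²=50.901180
λ₁=(c·0.128−b)/D = (125.794889·0.128−12.854214)/50.901180 = 0.063801
λ₂=(a−b·0.128)/D = (1.718130−12.854214·0.128)/50.901180 = 0.001430
w* = 0.063801·p + 0.001430·q:
  w_0 = 0.063801·-0.1495 + 0.001430·14.1659 = 0.0107  (Merck)
  w_1 = 0.063801·2.5306 + 0.001430·19.5070 = 0.1893  (Visa)
  w_2 = 0.063801·2.5992 + 0.001430·19.0679 = 0.1931  (Chevron)
  w_3 = 0.063801·2.1494 + 0.001430·14.3153 = 0.1576  (Ford)
  w_4 = 0.063801·1.6107 + 0.001430·27.6886 = 0.1424  (Raytheon)
  w_5 = 0.063801·2.2960 + 0.001430·8.9110 = 0.1592  (Exxon)
  w_6 = 0.063801·1.8178 + 0.001430·22.1392 = 0.1476  (JPMorgan)
Σw_i=1.0000  μᵀw=0.1280
σ²=wᵀΣw=λ₁·μ_p+λ₂ = 0.063801·0.128 + 0.001430 = 0.009597 ≈ 0.0096


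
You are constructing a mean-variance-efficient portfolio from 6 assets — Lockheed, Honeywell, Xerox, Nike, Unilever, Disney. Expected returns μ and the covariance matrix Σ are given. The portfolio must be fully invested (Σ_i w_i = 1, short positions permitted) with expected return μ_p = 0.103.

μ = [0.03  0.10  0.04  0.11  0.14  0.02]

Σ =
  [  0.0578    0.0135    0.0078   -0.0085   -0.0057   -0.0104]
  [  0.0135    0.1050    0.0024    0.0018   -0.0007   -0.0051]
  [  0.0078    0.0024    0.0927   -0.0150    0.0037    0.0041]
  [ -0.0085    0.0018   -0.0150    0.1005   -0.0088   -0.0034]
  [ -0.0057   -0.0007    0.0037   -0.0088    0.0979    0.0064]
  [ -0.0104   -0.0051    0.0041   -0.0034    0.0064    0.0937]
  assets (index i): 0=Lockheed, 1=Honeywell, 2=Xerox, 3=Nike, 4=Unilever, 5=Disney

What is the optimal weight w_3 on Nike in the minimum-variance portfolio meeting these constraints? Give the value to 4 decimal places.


u=Σ⁻¹μ = [0.6499  0.8569  0.5003  1.3540  1.5603  0.2529]
v=Σ⁻¹𝟙 = [19.7553  7.1875  10.2642  14.4564  11.5075  12.5457]
a=μᵀu=0.497626  b=𝟙ᵀu=5.174138  c=𝟙ᵀv=75.716516  D=ac−b²=10.906822
λ₁=(c·0.103−b)/D = (75.716516·0.103−5.174138)/10.906822 = 0.240644
λ₂=(a−b·0.103)/D = (0.497626−5.174138·0.103)/10.906822 = -0.003237
w* = 0.240644·u + -0.003237·v:
  w_0 = 0.240644·0.6499 + -0.003237·19.7553 = 0.0924  (Lockheed)
  w_1 = 0.240644·0.8569 + -0.003237·7.1875 = 0.1829  (Honeywell)
  w_2 = 0.240644·0.5003 + -0.003237·10.2642 = 0.0872  (Xerox)
  w_3 = 0.240644·1.3540 + -0.003237·14.4564 = 0.2790  (Nike)
  w_4 = 0.240644·1.5603 + -0.003237·11.5075 = 0.3382  (Unilever)
  w_5 = 0.240644·0.2529 + -0.003237·12.5457 = 0.0202  (Disney)
Σw_i=1.0000  μᵀw=0.1030
σ²=wᵀΣw=λ₁·μ_p+λ₂ = 0.240644·0.103 + -0.003237 = 0.021549 ≈ 0.0215

0.2790


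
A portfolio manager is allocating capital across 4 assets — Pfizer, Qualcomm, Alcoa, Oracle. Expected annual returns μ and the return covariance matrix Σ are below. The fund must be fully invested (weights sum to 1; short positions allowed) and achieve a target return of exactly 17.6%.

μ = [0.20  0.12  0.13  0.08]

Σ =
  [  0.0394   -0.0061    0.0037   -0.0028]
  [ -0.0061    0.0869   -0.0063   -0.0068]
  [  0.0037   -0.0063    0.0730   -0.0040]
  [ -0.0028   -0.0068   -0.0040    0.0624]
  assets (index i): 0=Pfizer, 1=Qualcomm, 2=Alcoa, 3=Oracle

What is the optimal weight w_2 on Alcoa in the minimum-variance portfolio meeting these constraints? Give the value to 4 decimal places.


0.1202

x=Σ⁻¹μ = [5.3550  2.0317  1.7866  1.8583]
y=Σ⁻¹𝟙 = [27.9064  16.1004  14.7684  19.9791]
a=μᵀx=1.695719  b=𝟙ᵀx=11.031548  c=𝟙ᵀy=78.754311  D=ac−b²=11.850166
λ₁=(c·0.176−b)/D = (78.754311·0.176−11.031548)/11.850166 = 0.238749
λ₂=(a−b·0.176)/D = (1.695719−11.031548·0.176)/11.850166 = -0.020745
w* = 0.238749·x + -0.020745·y:
  w_0 = 0.238749·5.3550 + -0.020745·27.9064 = 0.6996  (Pfizer)
  w_1 = 0.238749·2.0317 + -0.020745·16.1004 = 0.1511  (Qualcomm)
  w_2 = 0.238749·1.7866 + -0.020745·14.7684 = 0.1202  (Alcoa)
  w_3 = 0.238749·1.8583 + -0.020745·19.9791 = 0.0292  (Oracle)
Σw_i=1.0000  μᵀw=0.1760
σ²=wᵀΣw=λ₁·μ_p+λ₂ = 0.238749·0.176 + -0.020745 = 0.021275 ≈ 0.0213


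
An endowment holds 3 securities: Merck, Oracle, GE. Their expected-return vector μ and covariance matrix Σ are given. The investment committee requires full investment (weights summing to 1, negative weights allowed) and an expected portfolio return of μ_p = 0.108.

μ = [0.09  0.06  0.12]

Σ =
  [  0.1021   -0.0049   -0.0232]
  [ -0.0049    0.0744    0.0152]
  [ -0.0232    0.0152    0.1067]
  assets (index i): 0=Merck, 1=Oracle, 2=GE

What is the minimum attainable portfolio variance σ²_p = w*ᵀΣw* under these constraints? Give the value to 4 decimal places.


0.0435

x=Σ⁻¹μ = [1.2063  0.6206  1.2985]
y=Σ⁻¹𝟙 = [12.7434  12.1530  10.4116]
a=μᵀx=0.301631  b=𝟙ᵀx=3.125482  c=𝟙ᵀy=35.308046  D=ac−b²=0.881371
λ₁=(c·0.108−b)/D = (35.308046·0.108−3.125482)/0.881371 = 0.780361
λ₂=(a−b·0.108)/D = (0.301631−3.125482·0.108)/0.881371 = -0.040756
w* = 0.780361·x + -0.040756·y:
  w_0 = 0.780361·1.2063 + -0.040756·12.7434 = 0.4220  (Merck)
  w_1 = 0.780361·0.6206 + -0.040756·12.1530 = -0.0110  (Oracle)
  w_2 = 0.780361·1.2985 + -0.040756·10.4116 = 0.5890  (GE)
Σw_i=1.0000  μᵀw=0.1080
σ²=wᵀΣw=λ₁·μ_p+λ₂ = 0.780361·0.108 + -0.040756 = 0.043523 ≈ 0.0435


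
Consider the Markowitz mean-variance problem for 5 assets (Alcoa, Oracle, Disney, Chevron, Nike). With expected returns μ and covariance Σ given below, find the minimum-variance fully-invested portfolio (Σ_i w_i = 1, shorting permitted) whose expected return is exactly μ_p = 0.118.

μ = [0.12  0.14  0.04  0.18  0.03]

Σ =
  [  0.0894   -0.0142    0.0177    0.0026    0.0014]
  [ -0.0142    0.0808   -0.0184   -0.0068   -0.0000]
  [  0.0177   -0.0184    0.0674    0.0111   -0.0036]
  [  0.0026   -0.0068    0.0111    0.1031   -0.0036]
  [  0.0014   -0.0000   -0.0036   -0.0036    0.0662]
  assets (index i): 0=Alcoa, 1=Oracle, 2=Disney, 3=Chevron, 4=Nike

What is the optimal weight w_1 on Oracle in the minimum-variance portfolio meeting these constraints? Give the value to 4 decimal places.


0.3146

g=Σ⁻¹μ = [1.5354  2.2790  0.5423  1.8183  0.5491]
h=Σ⁻¹𝟙 = [10.3585  18.7620  16.5508  9.4629  16.3013]
a=μᵀg=0.868766  b=𝟙ᵀg=6.724086  c=𝟙ᵀh=71.435468  D=ac−b²=16.847381
λ₁=(c·0.118−b)/D = (71.435468·0.118−6.724086)/16.847381 = 0.101220
λ₂=(a−b·0.118)/D = (0.868766−6.724086·0.118)/16.847381 = 0.004471
w* = 0.101220·g + 0.004471·h:
  w_0 = 0.101220·1.5354 + 0.004471·10.3585 = 0.2017  (Alcoa)
  w_1 = 0.101220·2.2790 + 0.004471·18.7620 = 0.3146  (Oracle)
  w_2 = 0.101220·0.5423 + 0.004471·16.5508 = 0.1289  (Disney)
  w_3 = 0.101220·1.8183 + 0.004471·9.4629 = 0.2264  (Chevron)
  w_4 = 0.101220·0.5491 + 0.004471·16.3013 = 0.1285  (Nike)
Σw_i=1.0000  μᵀw=0.1180
σ²=wᵀΣw=λ₁·μ_p+λ₂ = 0.101220·0.118 + 0.004471 = 0.016415 ≈ 0.0164


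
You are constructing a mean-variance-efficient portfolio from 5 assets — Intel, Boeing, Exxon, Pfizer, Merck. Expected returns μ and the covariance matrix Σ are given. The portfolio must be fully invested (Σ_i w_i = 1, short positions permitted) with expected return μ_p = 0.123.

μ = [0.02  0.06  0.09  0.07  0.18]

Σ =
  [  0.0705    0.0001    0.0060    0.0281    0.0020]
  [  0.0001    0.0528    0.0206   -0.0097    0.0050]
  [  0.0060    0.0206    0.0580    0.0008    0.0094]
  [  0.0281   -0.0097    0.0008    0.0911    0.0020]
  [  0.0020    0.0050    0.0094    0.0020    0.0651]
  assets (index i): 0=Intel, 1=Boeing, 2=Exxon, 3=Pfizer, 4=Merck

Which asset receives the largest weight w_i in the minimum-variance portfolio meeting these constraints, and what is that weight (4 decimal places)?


Merck (0.4667)

p=Σ⁻¹μ = [-0.2015  0.6983  0.8977  0.8408  2.5621]
q=Σ⁻¹𝟙 = [9.3168  16.2254  8.3862  9.4865  12.3262]
a=μᵀp=0.638692  b=𝟙ᵀp=4.797393  c=𝟙ᵀq=55.741159  D=ac−b²=12.586449
λ₁=(c·0.123−b)/D = (55.741159·0.123−4.797393)/12.586449 = 0.163570
λ₂=(a−b·0.123)/D = (0.638692−4.797393·0.123)/12.586449 = 0.003862
w* = 0.163570·p + 0.003862·q:
  w_0 = 0.163570·-0.2015 + 0.003862·9.3168 = 0.0030  (Intel)
  w_1 = 0.163570·0.6983 + 0.003862·16.2254 = 0.1769  (Boeing)
  w_2 = 0.163570·0.8977 + 0.003862·8.3862 = 0.1792  (Exxon)
  w_3 = 0.163570·0.8408 + 0.003862·9.4865 = 0.1742  (Pfizer)
  w_4 = 0.163570·2.5621 + 0.003862·12.3262 = 0.4667  (Merck)
Σw_i=1.0000  μᵀw=0.1230
σ²=wᵀΣw=λ₁·μ_p+λ₂ = 0.163570·0.123 + 0.003862 = 0.023981 ≈ 0.0240


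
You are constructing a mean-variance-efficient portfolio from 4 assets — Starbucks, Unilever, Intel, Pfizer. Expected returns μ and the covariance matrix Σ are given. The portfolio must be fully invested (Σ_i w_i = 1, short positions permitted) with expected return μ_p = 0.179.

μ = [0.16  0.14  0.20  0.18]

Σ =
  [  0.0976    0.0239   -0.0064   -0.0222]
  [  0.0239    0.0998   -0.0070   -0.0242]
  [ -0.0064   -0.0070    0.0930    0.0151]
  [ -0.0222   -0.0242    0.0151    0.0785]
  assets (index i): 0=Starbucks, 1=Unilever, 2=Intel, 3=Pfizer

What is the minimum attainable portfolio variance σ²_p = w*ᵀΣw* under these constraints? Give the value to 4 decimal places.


0.0243

x=Σ⁻¹μ = [2.0196  1.7931  1.9300  3.0457]
y=Σ⁻¹𝟙 = [11.9923  12.1959  9.5652  18.0501]
a=μᵀx=1.508373  b=𝟙ᵀx=8.788265  c=𝟙ᵀy=51.803576  D=ac−b²=0.905532
λ₁=(c·0.179−b)/D = (51.803576·0.179−8.788265)/0.905532 = 0.535128
λ₂=(a−b·0.179)/D = (1.508373−8.788265·0.179)/0.905532 = -0.071479
w* = 0.535128·x + -0.071479·y:
  w_0 = 0.535128·2.0196 + -0.071479·11.9923 = 0.2235  (Starbucks)
  w_1 = 0.535128·1.7931 + -0.071479·12.1959 = 0.0878  (Unilever)
  w_2 = 0.535128·1.9300 + -0.071479·9.5652 = 0.3491  (Intel)
  w_3 = 0.535128·3.0457 + -0.071479·18.0501 = 0.3396  (Pfizer)
Σw_i=1.0000  μᵀw=0.1790
σ²=wᵀΣw=λ₁·μ_p+λ₂ = 0.535128·0.179 + -0.071479 = 0.024309 ≈ 0.0243
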